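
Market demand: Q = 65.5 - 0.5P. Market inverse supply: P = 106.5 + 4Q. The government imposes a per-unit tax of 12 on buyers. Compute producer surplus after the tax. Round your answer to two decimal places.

Rewriting demand in inverse form: P = 131 - 2Q.
Pre-tax equilibrium: 131 - 2Q = 106.5 + 4Q gives Q* = 4.0833, P* = 122.8333.
With the tax, buyers' net willingness to pay falls by 12: (131 - 12) - 2Q = 106.5 + 4Q, so Q_t = 2.0833. Buyers pay P_b = 126.8333; sellers receive P_s = P_b - 12 = 114.8333.
PS = (1/2)(Q_t)(P_s - 106.5) = (1/2)(2.0833)(8.3333) = 8.6806.

8.68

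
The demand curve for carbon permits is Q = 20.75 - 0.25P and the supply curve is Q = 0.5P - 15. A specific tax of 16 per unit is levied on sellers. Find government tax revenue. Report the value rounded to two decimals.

98.67

Rewriting demand in inverse form: P = 83 - 4Q.
Rewriting supply in inverse form: P = 30 + 2Q.
Pre-tax equilibrium: 83 - 4Q = 30 + 2Q gives Q* = 8.8333, P* = 47.6667.
A tax on sellers shifts supply up by 16: 83 - 4Q = 30 + 2Q + 16, so Q_t = 6.1667. Buyers pay P_b = 58.3333; sellers receive P_s = P_b - 16 = 42.3333.
Revenue is the tax times quantity traded: 16 x 6.1667 = 98.6667.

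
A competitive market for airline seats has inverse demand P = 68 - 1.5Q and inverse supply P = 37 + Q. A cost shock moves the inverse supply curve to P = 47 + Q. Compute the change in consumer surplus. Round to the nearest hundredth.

-62.40

Initial equilibrium: Q_0 = 12.4, P_0 = 49.4; CS_0 = (1/2)(12.4)(18.6) = 115.32, PS_0 = (1/2)(12.4)(12.4) = 76.88.
New equilibrium: 68 - 1.5Q = 47 + Q gives Q_1 = 8.4, P_1 = 55.4; CS_1 = 52.92, PS_1 = 35.28.
Change in consumer surplus = 52.92 - 115.32 = -62.4.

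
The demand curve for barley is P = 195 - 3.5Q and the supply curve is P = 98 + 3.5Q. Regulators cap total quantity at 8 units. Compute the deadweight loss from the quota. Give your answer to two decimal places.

Without the quota, 195 - 3.5Q = 98 + 3.5Q gives Q* = 13.8571.
At Q = 8 the demand price is 195 - 3.5(8) = 167 and the supply price is 98 + 3.5(8) = 126.
DWL = (1/2)(gap between curves at 8) x (Q* - 8) = (1/2)(41)(5.8571) = 120.0714.

120.07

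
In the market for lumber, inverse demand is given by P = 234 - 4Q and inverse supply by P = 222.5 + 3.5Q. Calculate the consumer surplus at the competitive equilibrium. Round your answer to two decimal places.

4.70

Setting demand equal to supply, 11.5 = 7.5Q, so Q* = 1.5333 and P* = 227.8667.
The demand choke price is 234, so CS = (1/2)(Q*)(234 - P*) = (1/2)(1.5333)(6.1333) = 4.7022.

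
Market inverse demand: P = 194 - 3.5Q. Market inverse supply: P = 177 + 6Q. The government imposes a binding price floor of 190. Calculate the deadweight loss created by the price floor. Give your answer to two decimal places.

Without the control, 194 - 3.5Q = 177 + 6Q so Q* = 1.7895 and P* = 187.7368.
At P = 190, buyers demand (194 - 190)/3.5 = 1.1429 while sellers would supply more, so the quantity traded is 1.1429 at price 190.
At Q = 1.1429 the demand price is 190 and the supply price is 183.8571. Deadweight loss is the triangle between the curves from 1.1429 to 1.7895: (1/2)(190 - 183.8571)(1.7895 - 1.1429) = 1.986.

1.99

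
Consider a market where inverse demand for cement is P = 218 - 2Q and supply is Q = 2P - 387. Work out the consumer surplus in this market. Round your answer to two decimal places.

96.04

Rewriting supply in inverse form: P = 193.5 + 0.5Q.
Equilibrium: 218 - 2Q = 193.5 + 0.5Q, so Q* = 9.8 and P* = 198.4.
The demand choke price is 218, so CS = (1/2)(Q*)(218 - P*) = (1/2)(9.8)(19.6) = 96.04.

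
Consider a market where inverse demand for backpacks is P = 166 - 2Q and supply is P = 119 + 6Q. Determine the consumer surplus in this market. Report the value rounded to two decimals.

34.52

Equilibrium: 166 - 2Q = 119 + 6Q, so Q* = 5.875 and P* = 154.25.
CS is the area between the demand curve and P* from 0 to Q*: (1/2)(5.875)(11.75) = 34.5156.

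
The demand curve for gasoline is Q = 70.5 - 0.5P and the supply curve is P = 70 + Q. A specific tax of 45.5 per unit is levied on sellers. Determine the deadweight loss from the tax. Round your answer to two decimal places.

Rewriting demand in inverse form: P = 141 - 2Q.
Without the tax, 141 - 2Q = 70 + Q so Q* = 23.6667 and P* = 93.6667.
A tax on sellers shifts supply up by 45.5: 141 - 2Q = 70 + Q + 45.5, so Q_t = 8.5. Buyers pay P_b = 124; sellers receive P_s = P_b - 45.5 = 78.5.
Deadweight loss is the triangle between the curves from Q_t to Q*: (1/2)(23.6667 - 8.5)(45.5) = 345.0417.

345.04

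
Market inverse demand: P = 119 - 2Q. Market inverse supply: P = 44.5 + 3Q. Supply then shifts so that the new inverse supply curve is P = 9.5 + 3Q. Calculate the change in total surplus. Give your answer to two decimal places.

Initial equilibrium: Q_0 = 14.9, P_0 = 89.2; CS_0 = (1/2)(14.9)(29.8) = 222.01, PS_0 = (1/2)(14.9)(44.7) = 333.015.
New equilibrium: 119 - 2Q = 9.5 + 3Q gives Q_1 = 21.9, P_1 = 75.2; CS_1 = 479.61, PS_1 = 719.415.
Change in total surplus = (479.61 + 719.415) - (222.01 + 333.015) = 644.

644.00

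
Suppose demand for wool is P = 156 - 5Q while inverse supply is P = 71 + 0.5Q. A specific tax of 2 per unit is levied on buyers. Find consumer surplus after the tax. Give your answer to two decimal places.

Pre-tax equilibrium: 156 - 5Q = 71 + 0.5Q gives Q* = 15.4545, P* = 78.7273.
With the tax, buyers' net willingness to pay falls by 2: (156 - 2) - 5Q = 71 + 0.5Q, so Q_t = 15.0909. Buyers pay P_b = 80.5455; sellers receive P_s = P_b - 2 = 78.5455.
Consumer surplus is the triangle under demand above P_b: (1/2)(15.0909)(156 - 80.5455) = 569.3388.

569.34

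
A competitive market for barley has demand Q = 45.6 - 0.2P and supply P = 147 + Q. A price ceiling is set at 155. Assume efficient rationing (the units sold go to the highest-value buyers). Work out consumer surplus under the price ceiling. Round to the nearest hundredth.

424.00

Rewriting demand in inverse form: P = 228 - 5Q.
Free-market equilibrium: 228 - 5Q = 147 + Q gives Q* = 13.5, P* = 160.5.
At P = 155, sellers supply (155 - 147)/1 = 8 while buyers want more, so the quantity traded is 8 at price 155.
The demand price at Q = 8 is 188. CS is the trapezoid between demand and 155 over [0, 8]: (1/2)[(228 - 155) + (188 - 155)](8) = 424.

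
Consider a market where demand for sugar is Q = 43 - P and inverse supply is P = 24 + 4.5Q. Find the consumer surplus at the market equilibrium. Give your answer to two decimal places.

5.97

Rewriting demand in inverse form: P = 43 - Q.
Equilibrium: 43 - Q = 24 + 4.5Q, so Q* = 3.4545 and P* = 39.5455.
CS is the area between the demand curve and P* from 0 to Q*: (1/2)(3.4545)(3.4545) = 5.9669.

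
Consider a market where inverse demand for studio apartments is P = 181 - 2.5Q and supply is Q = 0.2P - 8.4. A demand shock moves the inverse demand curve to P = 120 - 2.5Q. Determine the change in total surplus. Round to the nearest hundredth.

-882.47

Rewriting supply in inverse form: P = 42 + 5Q.
Initial equilibrium: Q_0 = 18.5333, P_0 = 134.6667; CS_0 = (1/2)(18.5333)(46.3333) = 429.3556, PS_0 = (1/2)(18.5333)(92.6667) = 858.7111.
New equilibrium: 120 - 2.5Q = 42 + 5Q gives Q_1 = 10.4, P_1 = 94; CS_1 = 135.2, PS_1 = 270.4.
Change in total surplus = (135.2 + 270.4) - (429.3556 + 858.7111) = -882.4667.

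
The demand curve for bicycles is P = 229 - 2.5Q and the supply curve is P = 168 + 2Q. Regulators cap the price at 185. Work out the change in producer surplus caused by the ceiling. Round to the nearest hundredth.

-111.50

Without the control, 229 - 2.5Q = 168 + 2Q so Q* = 13.5556 and P* = 195.1111.
At the ceiling price 185, quantity supplied is (185 - 168)/2 = 8.5; supply is the short side, so Q = 8.5 trades at P = 185.
PS goes from (1/2)(13.5556)(27.1111) = 183.7531 to 72.25 (computed as (185 - 168)(8.5) - (1/2)(2)(8.5)^2), a change of -111.5031.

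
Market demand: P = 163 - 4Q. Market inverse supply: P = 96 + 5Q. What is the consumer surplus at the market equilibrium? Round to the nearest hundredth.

110.84

Set 163 - 4Q = 96 + 5Q, which gives 67 = 9Q, so Q* = 7.4444 and P* = 163 - 4(7.4444) = 133.2222.
CS is the area between the demand curve and P* from 0 to Q*: (1/2)(7.4444)(29.7778) = 110.8395.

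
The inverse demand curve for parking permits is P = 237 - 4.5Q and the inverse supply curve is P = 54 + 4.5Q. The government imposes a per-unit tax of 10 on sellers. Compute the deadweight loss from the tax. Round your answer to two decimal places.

Pre-tax equilibrium: 237 - 4.5Q = 54 + 4.5Q gives Q* = 20.3333, P* = 145.5.
With the tax, sellers need 10 more per unit: 237 - 4.5Q = 54 + 4.5Q + 10, so Q_t = 19.2222. Buyers pay P_b = 150.5; sellers receive P_s = P_b - 10 = 140.5.
The welfare triangle lost has base Q* - Q_t = 1.1111 and height t = 10, so DWL = (1/2)(1.1111)(10) = 5.5556.

5.56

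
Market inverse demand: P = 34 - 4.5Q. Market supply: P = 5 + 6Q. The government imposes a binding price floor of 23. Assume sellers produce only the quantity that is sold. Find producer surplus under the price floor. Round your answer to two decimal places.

26.07

Free-market equilibrium: 34 - 4.5Q = 5 + 6Q gives Q* = 2.7619, P* = 21.5714.
At the floor price 23, quantity demanded is (34 - 23)/4.5 = 2.4444; demand is the short side, so Q = 2.4444 trades at P = 23.
The supply price at Q = 2.4444 is 19.6667. PS is the trapezoid between 23 and supply over [0, 2.4444]: (1/2)[(23 - 5) + (23 - 19.6667)](2.4444) = 26.0741.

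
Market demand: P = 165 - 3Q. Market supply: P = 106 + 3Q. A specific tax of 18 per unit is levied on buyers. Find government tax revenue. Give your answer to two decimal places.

Pre-tax equilibrium: 165 - 3Q = 106 + 3Q gives Q* = 9.8333, P* = 135.5.
With the tax, buyers' net willingness to pay falls by 18: (165 - 18) - 3Q = 106 + 3Q, so Q_t = 6.8333. Buyers pay P_b = 144.5; sellers receive P_s = P_b - 18 = 126.5.
Tax revenue = t x Q_t = 18 x 6.8333 = 123.

123.00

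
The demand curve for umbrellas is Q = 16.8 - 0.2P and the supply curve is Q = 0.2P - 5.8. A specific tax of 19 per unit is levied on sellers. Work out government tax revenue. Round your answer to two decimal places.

68.40

Rewriting demand in inverse form: P = 84 - 5Q.
Rewriting supply in inverse form: P = 29 + 5Q.
Pre-tax equilibrium: 84 - 5Q = 29 + 5Q gives Q* = 5.5, P* = 56.5.
A tax on sellers shifts supply up by 19: 84 - 5Q = 29 + 5Q + 19, so Q_t = 3.6. Buyers pay P_b = 66; sellers receive P_s = P_b - 19 = 47.
Tax revenue = t x Q_t = 19 x 3.6 = 68.4.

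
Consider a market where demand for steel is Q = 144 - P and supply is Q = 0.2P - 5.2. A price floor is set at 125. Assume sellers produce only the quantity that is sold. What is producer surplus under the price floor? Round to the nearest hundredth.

Rewriting demand in inverse form: P = 144 - Q.
Rewriting supply in inverse form: P = 26 + 5Q.
Free-market equilibrium: 144 - Q = 26 + 5Q gives Q* = 19.6667, P* = 124.3333.
At the floor price 125, quantity demanded is (144 - 125)/1 = 19; demand is the short side, so Q = 19 trades at P = 125.
The supply price at Q = 19 is 121. PS is the trapezoid between 125 and supply over [0, 19]: (1/2)[(125 - 26) + (125 - 121)](19) = 978.5.

978.50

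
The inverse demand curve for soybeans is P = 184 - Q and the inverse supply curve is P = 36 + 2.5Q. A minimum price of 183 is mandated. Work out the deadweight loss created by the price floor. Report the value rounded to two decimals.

Without the control, 184 - Q = 36 + 2.5Q so Q* = 42.2857 and P* = 141.7143.
At the floor price 183, quantity demanded is (184 - 183)/1 = 1; demand is the short side, so Q = 1 trades at P = 183.
The lost-trades triangle has base Q* - 1 = 41.2857 and height equal to the gap between the curves at Q = 1, which is 183 - 38.5 = 144.5. DWL = (1/2)(41.2857)(144.5) = 2982.8929.

2982.89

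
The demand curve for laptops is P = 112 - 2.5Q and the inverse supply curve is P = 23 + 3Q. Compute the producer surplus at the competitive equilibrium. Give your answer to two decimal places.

392.78

Setting demand equal to supply, 89 = 5.5Q, so Q* = 16.1818 and P* = 71.5455.
The supply curve's price intercept is 23, so PS = (1/2)(Q*)(P* - 23) = (1/2)(16.1818)(48.5455) = 392.7769.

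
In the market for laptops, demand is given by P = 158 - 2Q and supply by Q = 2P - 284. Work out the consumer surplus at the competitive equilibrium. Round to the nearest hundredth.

Rewriting supply in inverse form: P = 142 + 0.5Q.
Set 158 - 2Q = 142 + 0.5Q, which gives 16 = 2.5Q, so Q* = 6.4 and P* = 158 - 2(6.4) = 145.2.
Consumer surplus is the triangle under demand above P*: (1/2)(6.4)(158 - 145.2) = (1/2)(6.4)(12.8) = 40.96.

40.96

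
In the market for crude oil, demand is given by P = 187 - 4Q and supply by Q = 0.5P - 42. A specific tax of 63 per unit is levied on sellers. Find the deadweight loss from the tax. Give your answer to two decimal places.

Rewriting supply in inverse form: P = 84 + 2Q.
Pre-tax equilibrium: 187 - 4Q = 84 + 2Q gives Q* = 17.1667, P* = 118.3333.
With the tax, sellers need 63 more per unit: 187 - 4Q = 84 + 2Q + 63, so Q_t = 6.6667. Buyers pay P_b = 160.3333; sellers receive P_s = P_b - 63 = 97.3333.
Deadweight loss is the triangle between the curves from Q_t to Q*: (1/2)(17.1667 - 6.6667)(63) = 330.75.

330.75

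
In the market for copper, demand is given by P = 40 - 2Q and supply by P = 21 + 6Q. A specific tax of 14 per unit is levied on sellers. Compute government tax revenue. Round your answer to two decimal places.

8.75

Pre-tax equilibrium: 40 - 2Q = 21 + 6Q gives Q* = 2.375, P* = 35.25.
With the tax, sellers need 14 more per unit: 40 - 2Q = 21 + 6Q + 14, so Q_t = 0.625. Buyers pay P_b = 38.75; sellers receive P_s = P_b - 14 = 24.75.
Revenue is the tax times quantity traded: 14 x 0.625 = 8.75.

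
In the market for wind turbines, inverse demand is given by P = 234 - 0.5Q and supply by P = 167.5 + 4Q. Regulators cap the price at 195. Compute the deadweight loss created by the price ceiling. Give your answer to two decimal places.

140.52

Free-market equilibrium: 234 - 0.5Q = 167.5 + 4Q gives Q* = 14.7778, P* = 226.6111.
At the ceiling price 195, quantity supplied is (195 - 167.5)/4 = 6.875; supply is the short side, so Q = 6.875 trades at P = 195.
At Q = 6.875 the demand price is 230.5625 and the supply price is 195. Deadweight loss is the triangle between the curves from 6.875 to 14.7778: (1/2)(230.5625 - 195)(14.7778 - 6.875) = 140.5213.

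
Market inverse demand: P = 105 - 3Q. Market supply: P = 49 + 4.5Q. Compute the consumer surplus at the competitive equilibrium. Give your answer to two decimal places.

83.63

Set 105 - 3Q = 49 + 4.5Q, which gives 56 = 7.5Q, so Q* = 7.4667 and P* = 105 - 3(7.4667) = 82.6.
CS is the area between the demand curve and P* from 0 to Q*: (1/2)(7.4667)(22.4) = 83.6267.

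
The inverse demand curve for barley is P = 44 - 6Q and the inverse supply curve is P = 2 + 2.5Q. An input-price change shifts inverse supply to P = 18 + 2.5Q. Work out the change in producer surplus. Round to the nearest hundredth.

Initial equilibrium: Q_0 = 4.9412, P_0 = 14.3529; CS_0 = (1/2)(4.9412)(29.6471) = 73.2457, PS_0 = (1/2)(4.9412)(12.3529) = 30.519.
New equilibrium: 44 - 6Q = 18 + 2.5Q gives Q_1 = 3.0588, P_1 = 25.6471; CS_1 = 28.0692, PS_1 = 11.6955.
Change in producer surplus = 11.6955 - 30.519 = -18.8235.

-18.82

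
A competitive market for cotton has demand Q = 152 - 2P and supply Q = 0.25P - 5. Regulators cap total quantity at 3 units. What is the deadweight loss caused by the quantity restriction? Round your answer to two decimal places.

Rewriting demand in inverse form: P = 76 - 0.5Q.
Rewriting supply in inverse form: P = 20 + 4Q.
Without the quota, 76 - 0.5Q = 20 + 4Q gives Q* = 12.4444.
At Q = 3 the demand price is 76 - 0.5(3) = 74.5 and the supply price is 20 + 4(3) = 32.
Deadweight loss is the triangle between the curves from 3 to 12.4444: (1/2)(74.5 - 32)(12.4444 - 3) = 200.6944.

200.69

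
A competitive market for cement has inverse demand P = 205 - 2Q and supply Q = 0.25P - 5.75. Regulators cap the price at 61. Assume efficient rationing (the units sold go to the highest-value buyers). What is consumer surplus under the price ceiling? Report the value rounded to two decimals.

1277.75

Rewriting supply in inverse form: P = 23 + 4Q.
Free-market equilibrium: 205 - 2Q = 23 + 4Q gives Q* = 30.3333, P* = 144.3333.
At the ceiling price 61, quantity supplied is (61 - 23)/4 = 9.5; supply is the short side, so Q = 9.5 trades at P = 61.
The demand price at Q = 9.5 is 186. CS is the trapezoid between demand and 61 over [0, 9.5]: (1/2)[(205 - 61) + (186 - 61)](9.5) = 1277.75.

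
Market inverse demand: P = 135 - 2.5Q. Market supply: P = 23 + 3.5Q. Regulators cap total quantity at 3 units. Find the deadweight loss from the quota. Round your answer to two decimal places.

736.33

Without the quota, 135 - 2.5Q = 23 + 3.5Q gives Q* = 18.6667.
At Q = 3 the demand price is 135 - 2.5(3) = 127.5 and the supply price is 23 + 3.5(3) = 33.5.
Deadweight loss is the triangle between the curves from 3 to 18.6667: (1/2)(127.5 - 33.5)(18.6667 - 3) = 736.3333.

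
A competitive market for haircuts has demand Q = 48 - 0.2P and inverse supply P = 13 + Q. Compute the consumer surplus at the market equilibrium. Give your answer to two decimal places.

3578.40

Rewriting demand in inverse form: P = 240 - 5Q.
Set 240 - 5Q = 13 + Q, which gives 227 = 6Q, so Q* = 37.8333 and P* = 240 - 5(37.8333) = 50.8333.
CS is the area between the demand curve and P* from 0 to Q*: (1/2)(37.8333)(189.1667) = 3578.4028.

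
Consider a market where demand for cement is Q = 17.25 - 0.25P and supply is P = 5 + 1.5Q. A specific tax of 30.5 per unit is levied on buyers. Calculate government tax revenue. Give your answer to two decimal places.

Rewriting demand in inverse form: P = 69 - 4Q.
Without the tax, 69 - 4Q = 5 + 1.5Q so Q* = 11.6364 and P* = 22.4545.
A tax on buyers shifts demand down by 30.5: (69 - 30.5) - 4Q = 5 + 1.5Q, so Q_t = 6.0909. Buyers pay P_b = 44.6364; sellers receive P_s = P_b - 30.5 = 14.1364.
Revenue is the tax times quantity traded: 30.5 x 6.0909 = 185.7727.

185.77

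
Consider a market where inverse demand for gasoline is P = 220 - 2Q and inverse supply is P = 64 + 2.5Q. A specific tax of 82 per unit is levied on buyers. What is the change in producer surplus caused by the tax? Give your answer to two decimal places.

Without the tax, 220 - 2Q = 64 + 2.5Q so Q* = 34.6667 and P* = 150.6667.
With the tax, buyers' net willingness to pay falls by 82: (220 - 82) - 2Q = 64 + 2.5Q, so Q_t = 16.4444. Buyers pay P_b = 187.1111; sellers receive P_s = P_b - 82 = 105.1111.
PS falls from (1/2)(34.6667)(86.6667) = 1502.2222 to (1/2)(16.4444)(41.1111) = 338.0247, a change of -1164.1975.

-1164.20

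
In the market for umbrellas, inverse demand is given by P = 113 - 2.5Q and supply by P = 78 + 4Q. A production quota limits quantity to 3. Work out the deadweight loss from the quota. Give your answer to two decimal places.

Without the quota, 113 - 2.5Q = 78 + 4Q gives Q* = 5.3846.
At Q = 3 the demand price is 113 - 2.5(3) = 105.5 and the supply price is 78 + 4(3) = 90.
DWL = (1/2)(gap between curves at 3) x (Q* - 3) = (1/2)(15.5)(2.3846) = 18.4808.

18.48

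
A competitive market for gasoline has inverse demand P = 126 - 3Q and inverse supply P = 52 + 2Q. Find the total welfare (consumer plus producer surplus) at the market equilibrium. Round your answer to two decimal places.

Equilibrium: 126 - 3Q = 52 + 2Q, so Q* = 14.8 and P* = 81.6.
CS = (1/2)(14.8)(44.4) = 328.56 and PS = (1/2)(14.8)(29.6) = 219.04, so total surplus = 547.6.

547.60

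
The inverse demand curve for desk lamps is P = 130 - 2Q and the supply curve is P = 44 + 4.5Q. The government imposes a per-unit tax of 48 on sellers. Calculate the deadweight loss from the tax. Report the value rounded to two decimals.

Pre-tax equilibrium: 130 - 2Q = 44 + 4.5Q gives Q* = 13.2308, P* = 103.5385.
A tax on sellers shifts supply up by 48: 130 - 2Q = 44 + 4.5Q + 48, so Q_t = 5.8462. Buyers pay P_b = 118.3077; sellers receive P_s = P_b - 48 = 70.3077.
Deadweight loss is the triangle between the curves from Q_t to Q*: (1/2)(13.2308 - 5.8462)(48) = 177.2308.

177.23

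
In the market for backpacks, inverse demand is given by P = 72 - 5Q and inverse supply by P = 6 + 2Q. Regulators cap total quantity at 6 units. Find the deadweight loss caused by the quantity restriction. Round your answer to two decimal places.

41.14

Without the quota, 72 - 5Q = 6 + 2Q gives Q* = 9.4286.
At Q = 6 the demand price is 72 - 5(6) = 42 and the supply price is 6 + 2(6) = 18.
DWL = (1/2)(gap between curves at 6) x (Q* - 6) = (1/2)(24)(3.4286) = 41.1429.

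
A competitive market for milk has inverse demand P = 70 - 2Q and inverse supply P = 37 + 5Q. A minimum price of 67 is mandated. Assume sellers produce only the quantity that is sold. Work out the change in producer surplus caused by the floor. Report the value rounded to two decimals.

Free-market equilibrium: 70 - 2Q = 37 + 5Q gives Q* = 4.7143, P* = 60.5714.
At P = 67, buyers demand (70 - 67)/2 = 1.5 while sellers would supply more, so the quantity traded is 1.5 at price 67.
PS goes from (1/2)(4.7143)(23.5714) = 55.5612 to 39.375 (computed as (67 - 37)(1.5) - (1/2)(5)(1.5)^2), a change of -16.1862.

-16.19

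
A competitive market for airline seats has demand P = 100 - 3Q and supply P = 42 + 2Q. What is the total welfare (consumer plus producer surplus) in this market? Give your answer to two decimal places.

Equilibrium: 100 - 3Q = 42 + 2Q, so Q* = 11.6 and P* = 65.2.
Total surplus is the full triangle between the curves from 0 to Q*: (1/2)(11.6)(100 - 42) = 336.4.

336.40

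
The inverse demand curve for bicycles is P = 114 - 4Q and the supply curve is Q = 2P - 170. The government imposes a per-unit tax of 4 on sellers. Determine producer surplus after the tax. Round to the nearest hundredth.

Rewriting supply in inverse form: P = 85 + 0.5Q.
Pre-tax equilibrium: 114 - 4Q = 85 + 0.5Q gives Q* = 6.4444, P* = 88.2222.
A tax on sellers shifts supply up by 4: 114 - 4Q = 85 + 0.5Q + 4, so Q_t = 5.5556. Buyers pay P_b = 91.7778; sellers receive P_s = P_b - 4 = 87.7778.
Producer surplus is the triangle above supply below P_s: (1/2)(5.5556)(87.7778 - 85) = 7.716.

7.72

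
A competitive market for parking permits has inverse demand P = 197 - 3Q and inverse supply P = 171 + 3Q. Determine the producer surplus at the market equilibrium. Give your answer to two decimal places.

28.17

Setting demand equal to supply, 26 = 6Q, so Q* = 4.3333 and P* = 184.
Producer surplus is the triangle above supply below P*: (1/2)(4.3333)(184 - 171) = (1/2)(4.3333)(13) = 28.1667.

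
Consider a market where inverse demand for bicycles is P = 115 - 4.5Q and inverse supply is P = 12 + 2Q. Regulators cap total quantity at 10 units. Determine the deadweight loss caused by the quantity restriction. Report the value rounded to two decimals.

111.08

Unrestricted equilibrium: Q* = (115 - 12)/(4.5 + 2) = 15.8462.
At Q = 10 the demand price is 115 - 4.5(10) = 70 and the supply price is 12 + 2(10) = 32.
Deadweight loss is the triangle between the curves from 10 to 15.8462: (1/2)(70 - 32)(15.8462 - 10) = 111.0769.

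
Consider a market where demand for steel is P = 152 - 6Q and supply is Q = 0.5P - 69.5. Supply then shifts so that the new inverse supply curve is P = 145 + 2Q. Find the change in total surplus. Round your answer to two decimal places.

-7.50

Rewriting supply in inverse form: P = 139 + 2Q.
Initial equilibrium: Q_0 = 1.625, P_0 = 142.25; CS_0 = (1/2)(1.625)(9.75) = 7.9219, PS_0 = (1/2)(1.625)(3.25) = 2.6406.
New equilibrium: 152 - 6Q = 145 + 2Q gives Q_1 = 0.875, P_1 = 146.75; CS_1 = 2.2969, PS_1 = 0.7656.
Change in total surplus = (2.2969 + 0.7656) - (7.9219 + 2.6406) = -7.5.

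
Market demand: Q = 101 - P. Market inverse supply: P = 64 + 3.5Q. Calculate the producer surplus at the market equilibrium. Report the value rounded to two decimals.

118.31

Rewriting demand in inverse form: P = 101 - Q.
Setting demand equal to supply, 37 = 4.5Q, so Q* = 8.2222 and P* = 92.7778.
Producer surplus is the triangle above supply below P*: (1/2)(8.2222)(92.7778 - 64) = (1/2)(8.2222)(28.7778) = 118.3086.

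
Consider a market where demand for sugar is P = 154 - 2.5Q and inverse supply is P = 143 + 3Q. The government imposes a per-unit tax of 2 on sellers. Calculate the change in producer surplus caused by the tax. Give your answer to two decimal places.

Without the tax, 154 - 2.5Q = 143 + 3Q so Q* = 2 and P* = 149.
A tax on sellers shifts supply up by 2: 154 - 2.5Q = 143 + 3Q + 2, so Q_t = 1.6364. Buyers pay P_b = 149.9091; sellers receive P_s = P_b - 2 = 147.9091.
PS falls from (1/2)(2)(6) = 6 to (1/2)(1.6364)(4.9091) = 4.0165, a change of -1.9835.

-1.98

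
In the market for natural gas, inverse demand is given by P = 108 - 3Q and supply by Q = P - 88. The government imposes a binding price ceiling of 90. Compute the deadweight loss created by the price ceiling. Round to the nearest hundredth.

Rewriting supply in inverse form: P = 88 + Q.
Free-market equilibrium: 108 - 3Q = 88 + Q gives Q* = 5, P* = 93.
At P = 90, sellers supply (90 - 88)/1 = 2 while buyers want more, so the quantity traded is 2 at price 90.
The lost-trades triangle has base Q* - 2 = 3 and height equal to the gap between the curves at Q = 2, which is 102 - 90 = 12. DWL = (1/2)(3)(12) = 18.

18.00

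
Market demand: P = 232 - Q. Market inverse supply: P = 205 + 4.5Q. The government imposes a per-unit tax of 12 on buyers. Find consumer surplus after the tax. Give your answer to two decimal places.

3.72

Pre-tax equilibrium: 232 - Q = 205 + 4.5Q gives Q* = 4.9091, P* = 227.0909.
With the tax, buyers' net willingness to pay falls by 12: (232 - 12) - Q = 205 + 4.5Q, so Q_t = 2.7273. Buyers pay P_b = 229.2727; sellers receive P_s = P_b - 12 = 217.2727.
CS = (1/2)(Q_t)(232 - P_b) = (1/2)(2.7273)(2.7273) = 3.719.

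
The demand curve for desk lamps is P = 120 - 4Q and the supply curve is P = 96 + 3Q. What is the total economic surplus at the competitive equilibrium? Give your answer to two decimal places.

41.14

Equilibrium: 120 - 4Q = 96 + 3Q, so Q* = 3.4286 and P* = 106.2857.
CS = (1/2)(3.4286)(13.7143) = 23.5102 and PS = (1/2)(3.4286)(10.2857) = 17.6327, so total surplus = 41.1429.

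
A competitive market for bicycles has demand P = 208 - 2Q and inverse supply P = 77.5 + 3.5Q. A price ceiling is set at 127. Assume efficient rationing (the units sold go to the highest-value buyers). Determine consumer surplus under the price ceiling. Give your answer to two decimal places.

Free-market equilibrium: 208 - 2Q = 77.5 + 3.5Q gives Q* = 23.7273, P* = 160.5455.
At the ceiling price 127, quantity supplied is (127 - 77.5)/3.5 = 14.1429; supply is the short side, so Q = 14.1429 trades at P = 127.
The demand price at Q = 14.1429 is 179.7143. CS is the trapezoid between demand and 127 over [0, 14.1429]: (1/2)[(208 - 127) + (179.7143 - 127)](14.1429) = 945.551.

945.55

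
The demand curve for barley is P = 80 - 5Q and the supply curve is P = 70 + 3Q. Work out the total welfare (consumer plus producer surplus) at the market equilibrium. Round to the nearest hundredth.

6.25

Equilibrium: 80 - 5Q = 70 + 3Q, so Q* = 1.25 and P* = 73.75.
Total surplus is the full triangle between the curves from 0 to Q*: (1/2)(1.25)(80 - 70) = 6.25.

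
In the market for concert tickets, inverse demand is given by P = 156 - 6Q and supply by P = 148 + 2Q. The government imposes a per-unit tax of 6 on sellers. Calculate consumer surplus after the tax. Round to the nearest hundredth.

0.19

Without the tax, 156 - 6Q = 148 + 2Q so Q* = 1 and P* = 150.
A tax on sellers shifts supply up by 6: 156 - 6Q = 148 + 2Q + 6, so Q_t = 0.25. Buyers pay P_b = 154.5; sellers receive P_s = P_b - 6 = 148.5.
CS = (1/2)(Q_t)(156 - P_b) = (1/2)(0.25)(1.5) = 0.1875.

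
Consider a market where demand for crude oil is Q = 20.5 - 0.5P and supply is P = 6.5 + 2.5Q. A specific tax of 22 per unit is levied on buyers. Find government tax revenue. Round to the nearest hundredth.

61.11

Rewriting demand in inverse form: P = 41 - 2Q.
Pre-tax equilibrium: 41 - 2Q = 6.5 + 2.5Q gives Q* = 7.6667, P* = 25.6667.
A tax on buyers shifts demand down by 22: (41 - 22) - 2Q = 6.5 + 2.5Q, so Q_t = 2.7778. Buyers pay P_b = 35.4444; sellers receive P_s = P_b - 22 = 13.4444.
Revenue is the tax times quantity traded: 22 x 2.7778 = 61.1111.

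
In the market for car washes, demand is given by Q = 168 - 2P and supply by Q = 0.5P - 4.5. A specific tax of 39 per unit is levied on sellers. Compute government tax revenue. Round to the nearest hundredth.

Rewriting demand in inverse form: P = 84 - 0.5Q.
Rewriting supply in inverse form: P = 9 + 2Q.
Pre-tax equilibrium: 84 - 0.5Q = 9 + 2Q gives Q* = 30, P* = 69.
With the tax, sellers need 39 more per unit: 84 - 0.5Q = 9 + 2Q + 39, so Q_t = 14.4. Buyers pay P_b = 76.8; sellers receive P_s = P_b - 39 = 37.8.
Revenue is the tax times quantity traded: 39 x 14.4 = 561.6.

561.60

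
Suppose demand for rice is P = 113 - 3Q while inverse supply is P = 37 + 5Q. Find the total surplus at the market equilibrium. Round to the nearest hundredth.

Equilibrium: 113 - 3Q = 37 + 5Q, so Q* = 9.5 and P* = 84.5.
CS = (1/2)(9.5)(28.5) = 135.375 and PS = (1/2)(9.5)(47.5) = 225.625, so total surplus = 361.

361.00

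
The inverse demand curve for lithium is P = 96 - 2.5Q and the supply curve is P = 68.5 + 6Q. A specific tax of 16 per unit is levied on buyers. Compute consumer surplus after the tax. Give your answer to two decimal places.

Pre-tax equilibrium: 96 - 2.5Q = 68.5 + 6Q gives Q* = 3.2353, P* = 87.9118.
A tax on buyers shifts demand down by 16: (96 - 16) - 2.5Q = 68.5 + 6Q, so Q_t = 1.3529. Buyers pay P_b = 92.6176; sellers receive P_s = P_b - 16 = 76.6176.
Consumer surplus is the triangle under demand above P_b: (1/2)(1.3529)(96 - 92.6176) = 2.2881.

2.29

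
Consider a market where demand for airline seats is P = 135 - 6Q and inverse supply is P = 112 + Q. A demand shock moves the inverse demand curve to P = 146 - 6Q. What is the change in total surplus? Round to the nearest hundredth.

Initial equilibrium: Q_0 = 3.2857, P_0 = 115.2857; CS_0 = (1/2)(3.2857)(19.7143) = 32.3878, PS_0 = (1/2)(3.2857)(3.2857) = 5.398.
New equilibrium: 146 - 6Q = 112 + Q gives Q_1 = 4.8571, P_1 = 116.8571; CS_1 = 70.7755, PS_1 = 11.7959.
Change in total surplus = (70.7755 + 11.7959) - (32.3878 + 5.398) = 44.7857.

44.79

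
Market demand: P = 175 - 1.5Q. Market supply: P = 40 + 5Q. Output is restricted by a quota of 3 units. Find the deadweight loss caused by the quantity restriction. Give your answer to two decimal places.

Without the quota, 175 - 1.5Q = 40 + 5Q gives Q* = 20.7692.
At Q = 3 the demand price is 175 - 1.5(3) = 170.5 and the supply price is 40 + 5(3) = 55.
Deadweight loss is the triangle between the curves from 3 to 20.7692: (1/2)(170.5 - 55)(20.7692 - 3) = 1026.1731.

1026.17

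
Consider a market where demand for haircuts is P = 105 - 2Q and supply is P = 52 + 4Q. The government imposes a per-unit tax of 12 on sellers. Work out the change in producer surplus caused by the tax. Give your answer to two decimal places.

-62.67

Without the tax, 105 - 2Q = 52 + 4Q so Q* = 8.8333 and P* = 87.3333.
With the tax, sellers need 12 more per unit: 105 - 2Q = 52 + 4Q + 12, so Q_t = 6.8333. Buyers pay P_b = 91.3333; sellers receive P_s = P_b - 12 = 79.3333.
PS falls from (1/2)(8.8333)(35.3333) = 156.0556 to (1/2)(6.8333)(27.3333) = 93.3889, a change of -62.6667.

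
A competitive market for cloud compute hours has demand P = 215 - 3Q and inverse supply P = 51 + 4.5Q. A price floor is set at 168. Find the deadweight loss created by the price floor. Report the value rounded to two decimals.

144.15

Without the control, 215 - 3Q = 51 + 4.5Q so Q* = 21.8667 and P* = 149.4.
At the floor price 168, quantity demanded is (215 - 168)/3 = 15.6667; demand is the short side, so Q = 15.6667 trades at P = 168.
At Q = 15.6667 the demand price is 168 and the supply price is 121.5. Deadweight loss is the triangle between the curves from 15.6667 to 21.8667: (1/2)(168 - 121.5)(21.8667 - 15.6667) = 144.15.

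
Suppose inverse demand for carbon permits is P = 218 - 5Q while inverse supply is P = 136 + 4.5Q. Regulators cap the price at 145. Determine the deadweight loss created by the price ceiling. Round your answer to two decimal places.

208.89

Without the control, 218 - 5Q = 136 + 4.5Q so Q* = 8.6316 and P* = 174.8421.
At P = 145, sellers supply (145 - 136)/4.5 = 2 while buyers want more, so the quantity traded is 2 at price 145.
At Q = 2 the demand price is 208 and the supply price is 145. Deadweight loss is the triangle between the curves from 2 to 8.6316: (1/2)(208 - 145)(8.6316 - 2) = 208.8947.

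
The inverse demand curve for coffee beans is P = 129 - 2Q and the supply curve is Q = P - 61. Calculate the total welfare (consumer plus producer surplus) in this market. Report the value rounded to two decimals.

Rewriting supply in inverse form: P = 61 + Q.
Setting demand equal to supply, 68 = 3Q, so Q* = 22.6667 and P* = 83.6667.
CS = (1/2)(22.6667)(45.3333) = 513.7778 and PS = (1/2)(22.6667)(22.6667) = 256.8889, so total surplus = 770.6667.

770.67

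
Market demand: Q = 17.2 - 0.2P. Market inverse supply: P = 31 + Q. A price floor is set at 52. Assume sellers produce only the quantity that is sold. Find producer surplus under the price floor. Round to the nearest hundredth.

Rewriting demand in inverse form: P = 86 - 5Q.
Free-market equilibrium: 86 - 5Q = 31 + Q gives Q* = 9.1667, P* = 40.1667.
At the floor price 52, quantity demanded is (86 - 52)/5 = 6.8; demand is the short side, so Q = 6.8 trades at P = 52.
The supply price at Q = 6.8 is 37.8. PS is the trapezoid between 52 and supply over [0, 6.8]: (1/2)[(52 - 31) + (52 - 37.8)](6.8) = 119.68.

119.68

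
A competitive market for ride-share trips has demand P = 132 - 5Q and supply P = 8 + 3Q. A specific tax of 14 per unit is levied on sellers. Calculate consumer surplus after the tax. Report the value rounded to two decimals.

Pre-tax equilibrium: 132 - 5Q = 8 + 3Q gives Q* = 15.5, P* = 54.5.
A tax on sellers shifts supply up by 14: 132 - 5Q = 8 + 3Q + 14, so Q_t = 13.75. Buyers pay P_b = 63.25; sellers receive P_s = P_b - 14 = 49.25.
CS = (1/2)(Q_t)(132 - P_b) = (1/2)(13.75)(68.75) = 472.6562.

472.66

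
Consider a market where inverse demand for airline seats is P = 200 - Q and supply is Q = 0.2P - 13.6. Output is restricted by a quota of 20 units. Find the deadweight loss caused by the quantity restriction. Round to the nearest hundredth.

12.00

Rewriting supply in inverse form: P = 68 + 5Q.
Without the quota, 200 - Q = 68 + 5Q gives Q* = 22.
At Q = 20 the demand price is 200 - (20) = 180 and the supply price is 68 + 5(20) = 168.
DWL = (1/2)(gap between curves at 20) x (Q* - 20) = (1/2)(12)(2) = 12.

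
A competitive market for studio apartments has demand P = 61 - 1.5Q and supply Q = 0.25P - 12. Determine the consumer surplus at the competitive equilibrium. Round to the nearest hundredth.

Rewriting supply in inverse form: P = 48 + 4Q.
Equilibrium: 61 - 1.5Q = 48 + 4Q, so Q* = 2.3636 and P* = 57.4545.
Consumer surplus is the triangle under demand above P*: (1/2)(2.3636)(61 - 57.4545) = (1/2)(2.3636)(3.5455) = 4.1901.

4.19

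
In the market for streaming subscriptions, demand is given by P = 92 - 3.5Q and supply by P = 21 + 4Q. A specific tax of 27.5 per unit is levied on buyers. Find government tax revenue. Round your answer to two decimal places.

Without the tax, 92 - 3.5Q = 21 + 4Q so Q* = 9.4667 and P* = 58.8667.
A tax on buyers shifts demand down by 27.5: (92 - 27.5) - 3.5Q = 21 + 4Q, so Q_t = 5.8. Buyers pay P_b = 71.7; sellers receive P_s = P_b - 27.5 = 44.2.
Tax revenue = t x Q_t = 27.5 x 5.8 = 159.5.

159.50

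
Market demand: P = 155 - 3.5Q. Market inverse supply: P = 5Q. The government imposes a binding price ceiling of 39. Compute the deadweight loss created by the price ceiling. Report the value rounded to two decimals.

Free-market equilibrium: 155 - 3.5Q = 5Q gives Q* = 18.2353, P* = 91.1765.
At P = 39, sellers supply (39 - 0)/5 = 7.8 while buyers want more, so the quantity traded is 7.8 at price 39.
At Q = 7.8 the demand price is 127.7 and the supply price is 39. Deadweight loss is the triangle between the curves from 7.8 to 18.2353: (1/2)(127.7 - 39)(18.2353 - 7.8) = 462.8053.

462.81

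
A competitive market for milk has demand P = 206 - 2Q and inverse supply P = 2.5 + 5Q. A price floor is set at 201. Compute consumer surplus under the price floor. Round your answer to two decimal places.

6.25

Free-market equilibrium: 206 - 2Q = 2.5 + 5Q gives Q* = 29.0714, P* = 147.8571.
At the floor price 201, quantity demanded is (206 - 201)/2 = 2.5; demand is the short side, so Q = 2.5 trades at P = 201.
CS is the triangle under demand above 201: (1/2)(2.5)(206 - 201) = 6.25.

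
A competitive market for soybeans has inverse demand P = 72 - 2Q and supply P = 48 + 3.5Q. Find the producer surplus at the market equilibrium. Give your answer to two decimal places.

Equilibrium: 72 - 2Q = 48 + 3.5Q, so Q* = 4.3636 and P* = 63.2727.
Producer surplus is the triangle above supply below P*: (1/2)(4.3636)(63.2727 - 48) = (1/2)(4.3636)(15.2727) = 33.3223.

33.32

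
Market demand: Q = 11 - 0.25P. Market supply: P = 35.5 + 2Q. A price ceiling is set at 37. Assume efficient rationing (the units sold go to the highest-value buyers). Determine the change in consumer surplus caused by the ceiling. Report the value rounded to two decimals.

Rewriting demand in inverse form: P = 44 - 4Q.
Without the control, 44 - 4Q = 35.5 + 2Q so Q* = 1.4167 and P* = 38.3333.
At the ceiling price 37, quantity supplied is (37 - 35.5)/2 = 0.75; supply is the short side, so Q = 0.75 trades at P = 37.
CS goes from (1/2)(1.4167)(5.6667) = 4.0139 to 4.125 (computed as (44 - 37)(0.75) - (1/2)(4)(0.75)^2), a change of 0.1111.

0.11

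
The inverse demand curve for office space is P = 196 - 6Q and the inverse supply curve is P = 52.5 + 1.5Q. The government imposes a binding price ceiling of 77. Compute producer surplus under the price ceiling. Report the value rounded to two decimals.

200.08

Without the control, 196 - 6Q = 52.5 + 1.5Q so Q* = 19.1333 and P* = 81.2.
At the ceiling price 77, quantity supplied is (77 - 52.5)/1.5 = 16.3333; supply is the short side, so Q = 16.3333 trades at P = 77.
PS is the triangle above supply below 77: (1/2)(16.3333)(77 - 52.5) = 200.0833.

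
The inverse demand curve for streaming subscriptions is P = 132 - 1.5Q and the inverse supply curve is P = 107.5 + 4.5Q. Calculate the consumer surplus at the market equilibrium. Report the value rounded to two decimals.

12.51

Set 132 - 1.5Q = 107.5 + 4.5Q, which gives 24.5 = 6Q, so Q* = 4.0833 and P* = 132 - 1.5(4.0833) = 125.875.
Consumer surplus is the triangle under demand above P*: (1/2)(4.0833)(132 - 125.875) = (1/2)(4.0833)(6.125) = 12.5052.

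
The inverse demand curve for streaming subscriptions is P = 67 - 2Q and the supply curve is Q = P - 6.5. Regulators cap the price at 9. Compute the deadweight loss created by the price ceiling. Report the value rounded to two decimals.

Rewriting supply in inverse form: P = 6.5 + Q.
Without the control, 67 - 2Q = 6.5 + Q so Q* = 20.1667 and P* = 26.6667.
At the ceiling price 9, quantity supplied is (9 - 6.5)/1 = 2.5; supply is the short side, so Q = 2.5 trades at P = 9.
The lost-trades triangle has base Q* - 2.5 = 17.6667 and height equal to the gap between the curves at Q = 2.5, which is 62 - 9 = 53. DWL = (1/2)(17.6667)(53) = 468.1667.

468.17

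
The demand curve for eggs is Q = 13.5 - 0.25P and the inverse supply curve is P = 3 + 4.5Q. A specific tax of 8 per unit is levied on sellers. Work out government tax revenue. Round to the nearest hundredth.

40.47

Rewriting demand in inverse form: P = 54 - 4Q.
Without the tax, 54 - 4Q = 3 + 4.5Q so Q* = 6 and P* = 30.
With the tax, sellers need 8 more per unit: 54 - 4Q = 3 + 4.5Q + 8, so Q_t = 5.0588. Buyers pay P_b = 33.7647; sellers receive P_s = P_b - 8 = 25.7647.
Revenue is the tax times quantity traded: 8 x 5.0588 = 40.4706.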